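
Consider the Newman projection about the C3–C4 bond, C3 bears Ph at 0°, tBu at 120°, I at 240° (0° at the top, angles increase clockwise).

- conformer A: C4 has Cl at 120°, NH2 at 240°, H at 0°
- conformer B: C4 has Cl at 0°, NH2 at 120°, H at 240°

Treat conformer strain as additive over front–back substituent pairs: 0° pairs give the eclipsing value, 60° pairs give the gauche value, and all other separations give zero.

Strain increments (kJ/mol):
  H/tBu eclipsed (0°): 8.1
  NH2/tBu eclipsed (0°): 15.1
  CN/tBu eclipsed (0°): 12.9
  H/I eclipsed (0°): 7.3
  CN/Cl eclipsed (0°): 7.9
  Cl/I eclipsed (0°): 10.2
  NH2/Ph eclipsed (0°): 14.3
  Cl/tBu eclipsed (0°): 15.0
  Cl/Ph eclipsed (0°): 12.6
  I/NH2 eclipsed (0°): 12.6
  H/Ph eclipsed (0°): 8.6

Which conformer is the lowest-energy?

A (eclipsed): Ph(0°)/H(0°) eclipsed 8.6; tBu(120°)/Cl(120°) eclipsed 15.0; I(240°)/NH2(240°) eclipsed 12.6 → 36.2 kJ/mol.
B (eclipsed): Ph(0°)/Cl(0°) eclipsed 12.6; tBu(120°)/NH2(120°) eclipsed 15.1; I(240°)/H(240°) eclipsed 7.3 → 35.0 kJ/mol.
B has the lowest total (35.0 kJ/mol).

B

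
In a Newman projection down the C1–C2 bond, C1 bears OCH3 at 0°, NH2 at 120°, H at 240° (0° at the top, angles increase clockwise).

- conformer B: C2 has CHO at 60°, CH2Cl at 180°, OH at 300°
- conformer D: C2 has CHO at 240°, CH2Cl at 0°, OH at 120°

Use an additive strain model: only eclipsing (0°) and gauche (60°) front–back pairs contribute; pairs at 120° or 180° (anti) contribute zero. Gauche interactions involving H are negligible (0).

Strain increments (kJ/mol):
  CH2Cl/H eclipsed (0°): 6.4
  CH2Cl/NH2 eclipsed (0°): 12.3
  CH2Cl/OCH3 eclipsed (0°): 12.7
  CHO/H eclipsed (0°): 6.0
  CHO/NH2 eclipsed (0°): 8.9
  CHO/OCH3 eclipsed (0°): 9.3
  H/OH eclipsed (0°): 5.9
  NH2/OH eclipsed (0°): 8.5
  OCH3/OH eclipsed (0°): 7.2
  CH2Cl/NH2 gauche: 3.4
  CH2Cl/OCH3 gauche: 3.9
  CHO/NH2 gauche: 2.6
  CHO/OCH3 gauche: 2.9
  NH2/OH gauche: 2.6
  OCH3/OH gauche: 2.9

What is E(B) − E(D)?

B (staggered): OCH3(0°)/CHO(60°) gauche 2.9; OCH3(0°)/OH(300°) gauche 2.9; NH2(120°)/CHO(60°) gauche 2.6; NH2(120°)/CH2Cl(180°) gauche 3.4 → 11.8 kJ/mol.
D (eclipsed): OCH3(0°)/CH2Cl(0°) eclipsed 12.7; NH2(120°)/OH(120°) eclipsed 8.5; H(240°)/CHO(240°) eclipsed 6.0 → 27.2 kJ/mol.
E(B) − E(D) = 11.8 − 27.2 = -15.4 kJ/mol.

-15.4 kJ/mol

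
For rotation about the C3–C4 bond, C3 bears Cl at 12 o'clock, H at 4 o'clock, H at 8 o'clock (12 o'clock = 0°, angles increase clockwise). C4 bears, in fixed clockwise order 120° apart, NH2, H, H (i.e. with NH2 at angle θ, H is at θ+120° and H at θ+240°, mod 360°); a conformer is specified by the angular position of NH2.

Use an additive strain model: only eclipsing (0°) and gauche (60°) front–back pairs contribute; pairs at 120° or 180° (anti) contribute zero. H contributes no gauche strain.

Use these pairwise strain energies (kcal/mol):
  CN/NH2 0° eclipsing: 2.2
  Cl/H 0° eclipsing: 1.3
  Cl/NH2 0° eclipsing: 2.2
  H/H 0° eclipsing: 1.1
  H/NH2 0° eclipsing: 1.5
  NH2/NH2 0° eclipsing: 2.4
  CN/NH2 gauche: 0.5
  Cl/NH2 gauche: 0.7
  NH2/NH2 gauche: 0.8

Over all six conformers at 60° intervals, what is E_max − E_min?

4.4 kcal/mol

NH2 at 0° is eclipsed. Cl at 0° is eclipsed with NH2 at 0° (2.2); H at 120° is eclipsed with H at 120° (1.1); H at 240° is eclipsed with H at 240° (1.1). Total 4.4 kcal/mol.
NH2 at 60° is staggered. Cl at 0° is gauche with NH2 at 60° (0.7). Total 0.7 kcal/mol.
NH2 at 120° is eclipsed. Cl at 0° is eclipsed with H at 0° (1.3); H at 120° is eclipsed with NH2 at 120° (1.5); H at 240° is eclipsed with H at 240° (1.1). Total 3.9 kcal/mol.
NH2 at 180° (staggered): no non-H gauche contacts → 0.0 kcal/mol.
NH2 at 240° is eclipsed. Cl at 0° is eclipsed with H at 0° (1.3); H at 120° is eclipsed with H at 120° (1.1); H at 240° is eclipsed with NH2 at 240° (1.5). Total 3.9 kcal/mol.
NH2 at 300° is staggered. Cl at 0° is gauche with NH2 at 300° (0.7). Total 0.7 kcal/mol.
Max at 0° (4.4 kcal/mol), min at 180° (0.0 kcal/mol); barrier = 4.4 kcal/mol.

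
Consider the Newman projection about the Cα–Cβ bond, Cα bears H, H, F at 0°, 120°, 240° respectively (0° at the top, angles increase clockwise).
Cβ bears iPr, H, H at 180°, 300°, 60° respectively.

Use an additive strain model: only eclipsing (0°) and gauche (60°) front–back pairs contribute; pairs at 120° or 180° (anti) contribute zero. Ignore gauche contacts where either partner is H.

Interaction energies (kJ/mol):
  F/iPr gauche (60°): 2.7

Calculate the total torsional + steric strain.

2.7 kJ/mol

This conformer (staggered): F–iPr gauche; 2.7 = 2.7 kJ/mol.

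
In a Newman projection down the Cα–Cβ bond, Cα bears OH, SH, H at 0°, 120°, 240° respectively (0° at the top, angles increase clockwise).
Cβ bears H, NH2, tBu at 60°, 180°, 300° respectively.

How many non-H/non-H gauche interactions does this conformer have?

Non-H gauche pairs: OH(0°)/tBu(300°); SH(120°)/NH2(180°) — 2 interactions.

2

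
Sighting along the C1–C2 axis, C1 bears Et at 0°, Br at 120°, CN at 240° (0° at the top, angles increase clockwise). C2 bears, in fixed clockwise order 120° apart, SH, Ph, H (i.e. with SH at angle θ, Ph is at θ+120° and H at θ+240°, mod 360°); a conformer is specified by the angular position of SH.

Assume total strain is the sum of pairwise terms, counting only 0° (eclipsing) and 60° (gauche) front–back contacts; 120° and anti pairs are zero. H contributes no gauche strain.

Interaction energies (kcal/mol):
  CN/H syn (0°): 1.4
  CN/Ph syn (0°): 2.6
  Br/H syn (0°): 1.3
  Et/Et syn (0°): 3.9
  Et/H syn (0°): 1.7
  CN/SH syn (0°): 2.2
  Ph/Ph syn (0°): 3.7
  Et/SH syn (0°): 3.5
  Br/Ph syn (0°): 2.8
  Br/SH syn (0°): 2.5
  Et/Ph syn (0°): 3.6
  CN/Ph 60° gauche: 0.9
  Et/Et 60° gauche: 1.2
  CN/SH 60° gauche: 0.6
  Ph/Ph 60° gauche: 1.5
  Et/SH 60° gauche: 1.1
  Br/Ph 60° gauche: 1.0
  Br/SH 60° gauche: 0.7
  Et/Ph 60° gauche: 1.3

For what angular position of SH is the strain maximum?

SH at 0° (eclipsed): Et(0°)/SH(0°) eclipsed 3.5; Br(120°)/Ph(120°) eclipsed 2.8; CN(240°)/H(240°) eclipsed 1.4 → 7.7 kcal/mol.
SH at 60° (staggered): Et(0°)/SH(60°) gauche 1.1; Br(120°)/SH(60°) gauche 0.7; Br(120°)/Ph(180°) gauche 1.0; CN(240°)/Ph(180°) gauche 0.9 → 3.7 kcal/mol.
SH at 120° (eclipsed): Et(0°)/H(0°) eclipsed 1.7; Br(120°)/SH(120°) eclipsed 2.5; CN(240°)/Ph(240°) eclipsed 2.6 → 6.8 kcal/mol.
SH at 180° (staggered): Et(0°)/Ph(300°) gauche 1.3; Br(120°)/SH(180°) gauche 0.7; CN(240°)/SH(180°) gauche 0.6; CN(240°)/Ph(300°) gauche 0.9 → 3.5 kcal/mol.
SH at 240° (eclipsed): Et(0°)/Ph(0°) eclipsed 3.6; Br(120°)/H(120°) eclipsed 1.3; CN(240°)/SH(240°) eclipsed 2.2 → 7.1 kcal/mol.
SH at 300° (staggered): Et(0°)/SH(300°) gauche 1.1; Et(0°)/Ph(60°) gauche 1.3; Br(120°)/Ph(60°) gauche 1.0; CN(240°)/SH(300°) gauche 0.6 → 4.0 kcal/mol.
The maximum (7.7 kcal/mol) occurs with SH at 0°.

0°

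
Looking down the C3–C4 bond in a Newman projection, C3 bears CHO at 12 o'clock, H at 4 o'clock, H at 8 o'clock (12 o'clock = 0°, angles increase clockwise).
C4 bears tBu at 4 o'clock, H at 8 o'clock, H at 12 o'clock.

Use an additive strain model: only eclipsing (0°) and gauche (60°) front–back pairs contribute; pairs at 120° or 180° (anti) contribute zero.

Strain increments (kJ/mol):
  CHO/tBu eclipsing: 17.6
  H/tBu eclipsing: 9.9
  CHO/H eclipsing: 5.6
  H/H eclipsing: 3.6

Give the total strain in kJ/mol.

19.1 kJ/mol

This conformer (eclipsed): CHO–H eclipsed, H–tBu eclipsed, H–H eclipsed; 5.6 + 9.9 + 3.6 = 19.1 kJ/mol.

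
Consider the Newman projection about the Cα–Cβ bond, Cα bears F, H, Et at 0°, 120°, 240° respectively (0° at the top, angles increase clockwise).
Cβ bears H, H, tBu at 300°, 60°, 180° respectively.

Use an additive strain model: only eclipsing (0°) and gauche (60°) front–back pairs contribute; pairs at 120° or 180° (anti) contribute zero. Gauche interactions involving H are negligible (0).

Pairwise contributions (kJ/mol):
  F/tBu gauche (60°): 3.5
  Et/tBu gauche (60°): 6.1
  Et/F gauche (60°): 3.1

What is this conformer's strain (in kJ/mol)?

This conformer (staggered): Et–tBu gauche; 6.1 = 6.1 kJ/mol.

6.1 kJ/mol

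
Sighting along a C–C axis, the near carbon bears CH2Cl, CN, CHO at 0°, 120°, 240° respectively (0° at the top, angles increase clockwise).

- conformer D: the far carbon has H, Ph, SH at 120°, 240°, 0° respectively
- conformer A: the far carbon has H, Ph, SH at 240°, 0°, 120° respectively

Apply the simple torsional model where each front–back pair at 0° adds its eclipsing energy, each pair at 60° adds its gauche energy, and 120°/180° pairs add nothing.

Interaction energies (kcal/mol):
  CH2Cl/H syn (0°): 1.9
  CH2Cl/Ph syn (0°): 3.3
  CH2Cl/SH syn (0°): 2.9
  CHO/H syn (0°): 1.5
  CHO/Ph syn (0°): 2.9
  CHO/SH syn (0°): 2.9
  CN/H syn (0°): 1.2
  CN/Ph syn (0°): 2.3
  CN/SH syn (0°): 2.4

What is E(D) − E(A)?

D is eclipsed. CH2Cl at 0° is eclipsed with SH at 0° (2.9); CN at 120° is eclipsed with H at 120° (1.2); CHO at 240° is eclipsed with Ph at 240° (2.9). Total 7.0 kcal/mol.
A is eclipsed. CH2Cl at 0° is eclipsed with Ph at 0° (3.3); CN at 120° is eclipsed with SH at 120° (2.4); CHO at 240° is eclipsed with H at 240° (1.5). Total 7.2 kcal/mol.
E(D) − E(A) = 7.0 − 7.2 = -0.2 kcal/mol.

-0.2 kcal/mol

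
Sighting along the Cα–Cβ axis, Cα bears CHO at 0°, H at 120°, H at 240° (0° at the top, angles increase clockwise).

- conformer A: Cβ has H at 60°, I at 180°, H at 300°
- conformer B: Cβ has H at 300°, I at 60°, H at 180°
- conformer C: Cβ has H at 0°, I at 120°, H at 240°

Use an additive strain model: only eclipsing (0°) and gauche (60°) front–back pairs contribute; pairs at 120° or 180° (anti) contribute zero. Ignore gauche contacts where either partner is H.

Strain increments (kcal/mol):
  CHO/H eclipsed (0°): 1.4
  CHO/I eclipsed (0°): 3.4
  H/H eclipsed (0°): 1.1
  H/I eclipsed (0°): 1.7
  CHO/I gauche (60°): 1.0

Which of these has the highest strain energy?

A (staggered): no non-H gauche contacts → 0.0 kcal/mol.
B (staggered): CHO(0°)/I(60°) gauche 1.0 → 1.0 kcal/mol.
C (eclipsed): CHO(0°)/H(0°) eclipsed 1.4; H(120°)/I(120°) eclipsed 1.7; H(240°)/H(240°) eclipsed 1.1 → 4.2 kcal/mol.
C has the highest total (4.2 kcal/mol).

C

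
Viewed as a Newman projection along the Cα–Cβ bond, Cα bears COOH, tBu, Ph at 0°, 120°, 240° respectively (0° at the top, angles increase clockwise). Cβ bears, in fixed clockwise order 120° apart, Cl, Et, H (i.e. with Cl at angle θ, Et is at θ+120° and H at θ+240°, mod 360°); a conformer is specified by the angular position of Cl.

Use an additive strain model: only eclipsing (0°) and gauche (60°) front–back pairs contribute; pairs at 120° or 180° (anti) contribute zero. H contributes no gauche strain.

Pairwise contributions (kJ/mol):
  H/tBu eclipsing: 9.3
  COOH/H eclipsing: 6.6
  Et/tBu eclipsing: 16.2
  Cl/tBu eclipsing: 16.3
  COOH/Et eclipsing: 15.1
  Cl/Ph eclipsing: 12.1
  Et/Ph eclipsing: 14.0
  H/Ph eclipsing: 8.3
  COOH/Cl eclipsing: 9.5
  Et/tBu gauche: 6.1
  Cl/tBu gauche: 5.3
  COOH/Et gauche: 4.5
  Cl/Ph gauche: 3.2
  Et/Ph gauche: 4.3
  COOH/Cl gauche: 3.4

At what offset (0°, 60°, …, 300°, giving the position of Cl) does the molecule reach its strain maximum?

Cl at 0° (eclipsed): COOH(0°)/Cl(0°) eclipsed 9.5; tBu(120°)/Et(120°) eclipsed 16.2; Ph(240°)/H(240°) eclipsed 8.3 → 34.0 kJ/mol.
Cl at 60° (staggered): COOH(0°)/Cl(60°) gauche 3.4; tBu(120°)/Cl(60°) gauche 5.3; tBu(120°)/Et(180°) gauche 6.1; Ph(240°)/Et(180°) gauche 4.3 → 19.1 kJ/mol.
Cl at 120° (eclipsed): COOH(0°)/H(0°) eclipsed 6.6; tBu(120°)/Cl(120°) eclipsed 16.3; Ph(240°)/Et(240°) eclipsed 14.0 → 36.9 kJ/mol.
Cl at 180° (staggered): COOH(0°)/Et(300°) gauche 4.5; tBu(120°)/Cl(180°) gauche 5.3; Ph(240°)/Cl(180°) gauche 3.2; Ph(240°)/Et(300°) gauche 4.3 → 17.3 kJ/mol.
Cl at 240° (eclipsed): COOH(0°)/Et(0°) eclipsed 15.1; tBu(120°)/H(120°) eclipsed 9.3; Ph(240°)/Cl(240°) eclipsed 12.1 → 36.5 kJ/mol.
Cl at 300° (staggered): COOH(0°)/Cl(300°) gauche 3.4; COOH(0°)/Et(60°) gauche 4.5; tBu(120°)/Et(60°) gauche 6.1; Ph(240°)/Cl(300°) gauche 3.2 → 17.2 kJ/mol.
The maximum (36.9 kJ/mol) occurs with Cl at 120°.

120°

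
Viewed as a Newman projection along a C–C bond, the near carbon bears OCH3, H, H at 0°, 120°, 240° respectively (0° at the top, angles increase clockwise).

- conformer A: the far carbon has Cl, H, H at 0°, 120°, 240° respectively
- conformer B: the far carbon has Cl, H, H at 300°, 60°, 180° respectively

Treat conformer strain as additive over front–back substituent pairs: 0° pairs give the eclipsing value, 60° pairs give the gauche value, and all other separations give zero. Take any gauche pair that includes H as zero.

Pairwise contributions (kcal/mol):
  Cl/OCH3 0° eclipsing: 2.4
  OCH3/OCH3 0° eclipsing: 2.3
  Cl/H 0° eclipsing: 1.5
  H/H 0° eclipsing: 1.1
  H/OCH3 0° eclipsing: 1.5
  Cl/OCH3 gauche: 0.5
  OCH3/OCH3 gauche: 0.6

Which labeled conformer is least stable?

A

A (eclipsed): OCH3(0°)/Cl(0°) eclipsed 2.4; H(120°)/H(120°) eclipsed 1.1; H(240°)/H(240°) eclipsed 1.1 → 4.6 kcal/mol.
B (staggered): OCH3(0°)/Cl(300°) gauche 0.5 → 0.5 kcal/mol.
A has the highest total (4.6 kcal/mol).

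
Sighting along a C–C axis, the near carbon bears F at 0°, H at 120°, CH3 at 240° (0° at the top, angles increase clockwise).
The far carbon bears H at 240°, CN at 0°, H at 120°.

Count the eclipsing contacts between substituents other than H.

1

Non-H eclipsing pairs: F(0°)/CN(0°) — 1 interaction.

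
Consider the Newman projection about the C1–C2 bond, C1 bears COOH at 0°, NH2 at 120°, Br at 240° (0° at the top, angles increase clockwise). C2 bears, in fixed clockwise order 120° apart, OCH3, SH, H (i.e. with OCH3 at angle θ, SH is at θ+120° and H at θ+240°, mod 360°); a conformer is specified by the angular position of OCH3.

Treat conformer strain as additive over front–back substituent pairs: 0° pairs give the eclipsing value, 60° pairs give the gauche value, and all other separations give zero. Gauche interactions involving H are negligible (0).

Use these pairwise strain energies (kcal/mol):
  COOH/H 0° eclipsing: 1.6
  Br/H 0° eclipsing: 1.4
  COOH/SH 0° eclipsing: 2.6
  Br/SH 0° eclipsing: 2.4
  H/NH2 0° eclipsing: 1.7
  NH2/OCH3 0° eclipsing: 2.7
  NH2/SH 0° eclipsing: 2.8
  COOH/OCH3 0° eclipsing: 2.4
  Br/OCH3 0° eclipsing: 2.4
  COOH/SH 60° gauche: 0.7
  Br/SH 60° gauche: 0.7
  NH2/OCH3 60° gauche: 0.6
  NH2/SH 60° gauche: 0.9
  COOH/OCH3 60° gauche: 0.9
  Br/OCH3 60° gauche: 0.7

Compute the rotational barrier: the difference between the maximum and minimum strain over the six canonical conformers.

OCH3 at 0° (eclipsed): COOH(0°)/OCH3(0°) eclipsed 2.4; NH2(120°)/SH(120°) eclipsed 2.8; Br(240°)/H(240°) eclipsed 1.4 → 6.6 kcal/mol.
OCH3 at 60° (staggered): COOH(0°)/OCH3(60°) gauche 0.9; NH2(120°)/OCH3(60°) gauche 0.6; NH2(120°)/SH(180°) gauche 0.9; Br(240°)/SH(180°) gauche 0.7 → 3.1 kcal/mol.
OCH3 at 120° (eclipsed): COOH(0°)/H(0°) eclipsed 1.6; NH2(120°)/OCH3(120°) eclipsed 2.7; Br(240°)/SH(240°) eclipsed 2.4 → 6.7 kcal/mol.
OCH3 at 180° (staggered): COOH(0°)/SH(300°) gauche 0.7; NH2(120°)/OCH3(180°) gauche 0.6; Br(240°)/OCH3(180°) gauche 0.7; Br(240°)/SH(300°) gauche 0.7 → 2.7 kcal/mol.
OCH3 at 240° (eclipsed): COOH(0°)/SH(0°) eclipsed 2.6; NH2(120°)/H(120°) eclipsed 1.7; Br(240°)/OCH3(240°) eclipsed 2.4 → 6.7 kcal/mol.
OCH3 at 300° (staggered): COOH(0°)/OCH3(300°) gauche 0.9; COOH(0°)/SH(60°) gauche 0.7; NH2(120°)/SH(60°) gauche 0.9; Br(240°)/OCH3(300°) gauche 0.7 → 3.2 kcal/mol.
Max at 120° (6.7 kcal/mol), min at 180° (2.7 kcal/mol); barrier = 4.0 kcal/mol.

4.0 kcal/mol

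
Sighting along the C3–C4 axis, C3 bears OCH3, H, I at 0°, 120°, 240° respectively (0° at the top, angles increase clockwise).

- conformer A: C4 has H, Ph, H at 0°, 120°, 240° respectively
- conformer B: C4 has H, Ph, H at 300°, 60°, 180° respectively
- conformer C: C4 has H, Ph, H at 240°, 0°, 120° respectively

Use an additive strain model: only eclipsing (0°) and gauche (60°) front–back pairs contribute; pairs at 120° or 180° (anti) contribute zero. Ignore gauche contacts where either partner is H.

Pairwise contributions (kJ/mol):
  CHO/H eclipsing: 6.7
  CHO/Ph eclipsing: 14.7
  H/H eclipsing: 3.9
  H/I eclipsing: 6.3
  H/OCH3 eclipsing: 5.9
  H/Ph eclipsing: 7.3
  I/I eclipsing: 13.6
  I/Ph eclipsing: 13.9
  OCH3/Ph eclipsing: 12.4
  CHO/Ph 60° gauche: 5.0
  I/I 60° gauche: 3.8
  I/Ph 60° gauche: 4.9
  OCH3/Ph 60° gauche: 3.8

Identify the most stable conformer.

B

A is eclipsed. OCH3 at 0° is eclipsed with H at 0° (5.9); H at 120° is eclipsed with Ph at 120° (7.3); I at 240° is eclipsed with H at 240° (6.3). Total 19.5 kJ/mol.
B is staggered. OCH3 at 0° is gauche with Ph at 60° (3.8). Total 3.8 kJ/mol.
C is eclipsed. OCH3 at 0° is eclipsed with Ph at 0° (12.4); H at 120° is eclipsed with H at 120° (3.9); I at 240° is eclipsed with H at 240° (6.3). Total 22.6 kJ/mol.
B has the lowest total (3.8 kJ/mol).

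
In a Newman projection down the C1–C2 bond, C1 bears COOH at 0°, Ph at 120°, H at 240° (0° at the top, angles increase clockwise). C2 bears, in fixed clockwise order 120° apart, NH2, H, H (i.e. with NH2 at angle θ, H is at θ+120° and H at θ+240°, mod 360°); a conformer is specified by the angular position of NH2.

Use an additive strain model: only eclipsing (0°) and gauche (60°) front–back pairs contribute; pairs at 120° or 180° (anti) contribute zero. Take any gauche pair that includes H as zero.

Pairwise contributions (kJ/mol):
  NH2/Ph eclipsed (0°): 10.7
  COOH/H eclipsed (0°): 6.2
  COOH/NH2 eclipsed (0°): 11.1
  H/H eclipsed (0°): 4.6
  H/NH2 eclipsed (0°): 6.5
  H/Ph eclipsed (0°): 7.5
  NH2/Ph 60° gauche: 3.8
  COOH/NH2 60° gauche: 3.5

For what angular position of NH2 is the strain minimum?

300°

NH2 at 0° (eclipsed): COOH(0°)/NH2(0°) eclipsed 11.1; Ph(120°)/H(120°) eclipsed 7.5; H(240°)/H(240°) eclipsed 4.6 → 23.2 kJ/mol.
NH2 at 60° (staggered): COOH(0°)/NH2(60°) gauche 3.5; Ph(120°)/NH2(60°) gauche 3.8 → 7.3 kJ/mol.
NH2 at 120° (eclipsed): COOH(0°)/H(0°) eclipsed 6.2; Ph(120°)/NH2(120°) eclipsed 10.7; H(240°)/H(240°) eclipsed 4.6 → 21.5 kJ/mol.
NH2 at 180° (staggered): Ph(120°)/NH2(180°) gauche 3.8 → 3.8 kJ/mol.
NH2 at 240° (eclipsed): COOH(0°)/H(0°) eclipsed 6.2; Ph(120°)/H(120°) eclipsed 7.5; H(240°)/NH2(240°) eclipsed 6.5 → 20.2 kJ/mol.
NH2 at 300° (staggered): COOH(0°)/NH2(300°) gauche 3.5 → 3.5 kJ/mol.
The minimum (3.5 kJ/mol) occurs with NH2 at 300°.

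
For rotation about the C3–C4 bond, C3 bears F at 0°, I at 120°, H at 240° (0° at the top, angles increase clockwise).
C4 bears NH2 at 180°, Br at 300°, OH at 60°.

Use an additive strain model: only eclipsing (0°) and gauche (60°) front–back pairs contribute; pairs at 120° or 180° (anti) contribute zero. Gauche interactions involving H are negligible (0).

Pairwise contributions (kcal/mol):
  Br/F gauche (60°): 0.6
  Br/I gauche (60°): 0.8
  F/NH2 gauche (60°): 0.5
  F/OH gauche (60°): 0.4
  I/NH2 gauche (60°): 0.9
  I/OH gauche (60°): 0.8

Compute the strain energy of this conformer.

This conformer (staggered): F(0°)/Br(300°) gauche 0.6; F(0°)/OH(60°) gauche 0.4; I(120°)/NH2(180°) gauche 0.9; I(120°)/OH(60°) gauche 0.8 → 2.7 kcal/mol.

2.7 kcal/mol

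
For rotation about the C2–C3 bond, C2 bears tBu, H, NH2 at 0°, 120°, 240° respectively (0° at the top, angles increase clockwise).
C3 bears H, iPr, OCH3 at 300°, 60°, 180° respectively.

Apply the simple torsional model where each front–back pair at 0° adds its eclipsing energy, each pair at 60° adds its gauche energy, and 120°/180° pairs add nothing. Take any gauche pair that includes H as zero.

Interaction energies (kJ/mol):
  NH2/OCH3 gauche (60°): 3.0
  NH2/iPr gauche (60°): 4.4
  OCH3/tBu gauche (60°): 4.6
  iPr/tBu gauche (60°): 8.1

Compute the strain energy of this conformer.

This conformer (staggered): tBu(0°)/iPr(60°) gauche 8.1; NH2(240°)/OCH3(180°) gauche 3.0 → 11.1 kJ/mol.

11.1 kJ/mol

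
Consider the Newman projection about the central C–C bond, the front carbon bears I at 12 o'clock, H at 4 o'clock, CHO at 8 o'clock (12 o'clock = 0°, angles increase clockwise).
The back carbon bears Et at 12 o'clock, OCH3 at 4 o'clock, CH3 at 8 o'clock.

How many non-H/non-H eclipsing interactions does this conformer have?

Non-H eclipsing pairs: I(0°)/Et(0°); CHO(240°)/CH3(240°) — 2 interactions.

2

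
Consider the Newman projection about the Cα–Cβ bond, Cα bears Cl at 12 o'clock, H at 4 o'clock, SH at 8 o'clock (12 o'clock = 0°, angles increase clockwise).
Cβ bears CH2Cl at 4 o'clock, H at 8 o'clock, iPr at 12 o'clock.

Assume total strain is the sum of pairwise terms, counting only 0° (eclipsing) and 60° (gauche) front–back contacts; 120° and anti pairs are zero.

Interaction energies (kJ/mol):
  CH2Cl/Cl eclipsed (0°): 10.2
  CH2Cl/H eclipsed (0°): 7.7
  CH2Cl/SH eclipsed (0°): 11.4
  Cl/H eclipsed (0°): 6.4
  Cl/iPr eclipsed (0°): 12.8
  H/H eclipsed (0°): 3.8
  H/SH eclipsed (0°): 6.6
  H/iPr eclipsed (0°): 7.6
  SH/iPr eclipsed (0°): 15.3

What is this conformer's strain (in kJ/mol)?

This conformer (eclipsed): Cl(0°)/iPr(0°) eclipsed 12.8; H(120°)/CH2Cl(120°) eclipsed 7.7; SH(240°)/H(240°) eclipsed 6.6 → 27.1 kJ/mol.

27.1 kJ/mol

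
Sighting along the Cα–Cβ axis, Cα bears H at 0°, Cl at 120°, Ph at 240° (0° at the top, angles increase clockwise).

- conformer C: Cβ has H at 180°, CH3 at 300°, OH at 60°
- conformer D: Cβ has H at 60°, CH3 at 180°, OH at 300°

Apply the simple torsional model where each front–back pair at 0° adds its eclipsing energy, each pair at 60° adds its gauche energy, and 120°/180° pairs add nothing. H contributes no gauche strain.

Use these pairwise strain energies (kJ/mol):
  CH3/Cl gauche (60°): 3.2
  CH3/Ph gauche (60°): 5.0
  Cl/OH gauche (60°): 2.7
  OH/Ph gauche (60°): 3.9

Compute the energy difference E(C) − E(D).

C (staggered): Cl–OH gauche, Ph–CH3 gauche; 2.7 + 5.0 = 7.7 kJ/mol.
D (staggered): Cl–CH3 gauche, Ph–CH3 gauche, Ph–OH gauche; 3.2 + 5.0 + 3.9 = 12.1 kJ/mol.
E(C) − E(D) = 7.7 − 12.1 = -4.4 kJ/mol.

-4.4 kJ/mol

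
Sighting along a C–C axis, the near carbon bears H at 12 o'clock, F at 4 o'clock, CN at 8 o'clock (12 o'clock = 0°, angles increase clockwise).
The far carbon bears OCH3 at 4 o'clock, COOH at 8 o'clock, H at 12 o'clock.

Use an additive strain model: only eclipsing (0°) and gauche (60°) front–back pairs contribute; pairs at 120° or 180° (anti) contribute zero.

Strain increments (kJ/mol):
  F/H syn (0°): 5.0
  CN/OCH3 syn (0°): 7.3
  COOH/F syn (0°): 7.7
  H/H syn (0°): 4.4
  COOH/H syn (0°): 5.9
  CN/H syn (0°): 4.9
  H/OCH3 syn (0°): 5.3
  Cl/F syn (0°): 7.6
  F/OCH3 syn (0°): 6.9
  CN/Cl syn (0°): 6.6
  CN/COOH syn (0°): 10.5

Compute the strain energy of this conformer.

21.8 kJ/mol

This conformer (eclipsed): H(0°)/H(0°) eclipsed 4.4; F(120°)/OCH3(120°) eclipsed 6.9; CN(240°)/COOH(240°) eclipsed 10.5 → 21.8 kJ/mol.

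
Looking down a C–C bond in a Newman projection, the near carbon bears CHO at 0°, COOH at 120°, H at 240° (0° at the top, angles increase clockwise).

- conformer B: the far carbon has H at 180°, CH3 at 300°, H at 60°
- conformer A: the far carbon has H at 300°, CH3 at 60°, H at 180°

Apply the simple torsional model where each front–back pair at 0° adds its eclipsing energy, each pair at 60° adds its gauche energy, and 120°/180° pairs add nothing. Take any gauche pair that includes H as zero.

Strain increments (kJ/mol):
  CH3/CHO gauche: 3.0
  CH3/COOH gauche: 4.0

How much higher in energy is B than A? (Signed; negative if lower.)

-4.0 kJ/mol

B (staggered): CHO–CH3 gauche; 3.0 = 3.0 kJ/mol.
A (staggered): CHO–CH3 gauche, COOH–CH3 gauche; 3.0 + 4.0 = 7.0 kJ/mol.
E(B) − E(A) = 3.0 − 7.0 = -4.0 kJ/mol.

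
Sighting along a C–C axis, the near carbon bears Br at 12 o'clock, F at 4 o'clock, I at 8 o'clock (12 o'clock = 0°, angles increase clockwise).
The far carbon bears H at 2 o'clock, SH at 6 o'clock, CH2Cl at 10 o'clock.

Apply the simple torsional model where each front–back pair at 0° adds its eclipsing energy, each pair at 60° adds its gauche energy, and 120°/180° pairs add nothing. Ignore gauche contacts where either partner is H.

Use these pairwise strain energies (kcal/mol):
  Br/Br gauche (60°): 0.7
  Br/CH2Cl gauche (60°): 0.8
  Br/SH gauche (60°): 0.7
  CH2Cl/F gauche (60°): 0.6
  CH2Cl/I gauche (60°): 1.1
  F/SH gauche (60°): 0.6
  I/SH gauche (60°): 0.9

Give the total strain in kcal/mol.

This conformer (staggered): Br–CH2Cl gauche, F–SH gauche, I–SH gauche, I–CH2Cl gauche; 0.8 + 0.6 + 0.9 + 1.1 = 3.4 kcal/mol.

3.4 kcal/mol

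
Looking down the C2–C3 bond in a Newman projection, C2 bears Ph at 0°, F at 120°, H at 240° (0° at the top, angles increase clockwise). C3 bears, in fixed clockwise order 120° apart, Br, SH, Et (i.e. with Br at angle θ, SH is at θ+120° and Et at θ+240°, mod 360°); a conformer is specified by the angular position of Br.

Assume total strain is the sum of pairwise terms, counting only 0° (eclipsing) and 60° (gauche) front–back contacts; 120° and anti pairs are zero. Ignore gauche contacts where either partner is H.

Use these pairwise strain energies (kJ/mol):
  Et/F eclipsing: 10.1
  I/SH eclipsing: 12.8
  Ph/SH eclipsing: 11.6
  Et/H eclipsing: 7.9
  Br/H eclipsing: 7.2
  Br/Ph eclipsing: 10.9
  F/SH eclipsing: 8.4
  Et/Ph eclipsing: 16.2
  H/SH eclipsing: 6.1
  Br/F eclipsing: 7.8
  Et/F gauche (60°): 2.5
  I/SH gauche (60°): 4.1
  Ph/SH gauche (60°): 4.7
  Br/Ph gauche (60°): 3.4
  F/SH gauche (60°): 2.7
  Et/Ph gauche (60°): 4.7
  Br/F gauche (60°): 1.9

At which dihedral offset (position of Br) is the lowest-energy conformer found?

Br at 0° (eclipsed): Ph(0°)/Br(0°) eclipsed 10.9; F(120°)/SH(120°) eclipsed 8.4; H(240°)/Et(240°) eclipsed 7.9 → 27.2 kJ/mol.
Br at 60° (staggered): Ph(0°)/Br(60°) gauche 3.4; Ph(0°)/Et(300°) gauche 4.7; F(120°)/Br(60°) gauche 1.9; F(120°)/SH(180°) gauche 2.7 → 12.7 kJ/mol.
Br at 120° (eclipsed): Ph(0°)/Et(0°) eclipsed 16.2; F(120°)/Br(120°) eclipsed 7.8; H(240°)/SH(240°) eclipsed 6.1 → 30.1 kJ/mol.
Br at 180° (staggered): Ph(0°)/SH(300°) gauche 4.7; Ph(0°)/Et(60°) gauche 4.7; F(120°)/Br(180°) gauche 1.9; F(120°)/Et(60°) gauche 2.5 → 13.8 kJ/mol.
Br at 240° (eclipsed): Ph(0°)/SH(0°) eclipsed 11.6; F(120°)/Et(120°) eclipsed 10.1; H(240°)/Br(240°) eclipsed 7.2 → 28.9 kJ/mol.
Br at 300° (staggered): Ph(0°)/Br(300°) gauche 3.4; Ph(0°)/SH(60°) gauche 4.7; F(120°)/SH(60°) gauche 2.7; F(120°)/Et(180°) gauche 2.5 → 13.3 kJ/mol.
The minimum (12.7 kJ/mol) occurs with Br at 60°.

60°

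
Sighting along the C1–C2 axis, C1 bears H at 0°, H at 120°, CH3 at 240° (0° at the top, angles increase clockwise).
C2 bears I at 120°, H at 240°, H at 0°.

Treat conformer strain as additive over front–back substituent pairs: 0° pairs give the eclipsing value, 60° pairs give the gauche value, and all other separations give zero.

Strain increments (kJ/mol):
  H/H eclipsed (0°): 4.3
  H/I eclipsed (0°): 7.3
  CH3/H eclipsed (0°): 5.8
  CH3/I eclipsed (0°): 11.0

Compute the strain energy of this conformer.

17.4 kJ/mol

This conformer (eclipsed): H–H eclipsed, H–I eclipsed, CH3–H eclipsed; 4.3 + 7.3 + 5.8 = 17.4 kJ/mol.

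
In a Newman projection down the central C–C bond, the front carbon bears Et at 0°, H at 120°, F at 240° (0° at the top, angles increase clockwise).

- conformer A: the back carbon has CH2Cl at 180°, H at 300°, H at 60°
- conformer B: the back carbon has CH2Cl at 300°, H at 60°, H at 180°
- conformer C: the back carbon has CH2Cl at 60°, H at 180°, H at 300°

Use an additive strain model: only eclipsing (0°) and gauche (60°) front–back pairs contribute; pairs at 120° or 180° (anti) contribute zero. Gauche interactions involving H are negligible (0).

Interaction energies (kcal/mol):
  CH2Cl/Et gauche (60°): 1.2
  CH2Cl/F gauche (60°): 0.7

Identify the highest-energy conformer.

A (staggered): F(240°)/CH2Cl(180°) gauche 0.7 → 0.7 kcal/mol.
B (staggered): Et(0°)/CH2Cl(300°) gauche 1.2; F(240°)/CH2Cl(300°) gauche 0.7 → 1.9 kcal/mol.
C (staggered): Et(0°)/CH2Cl(60°) gauche 1.2 → 1.2 kcal/mol.
B has the highest total (1.9 kcal/mol).

B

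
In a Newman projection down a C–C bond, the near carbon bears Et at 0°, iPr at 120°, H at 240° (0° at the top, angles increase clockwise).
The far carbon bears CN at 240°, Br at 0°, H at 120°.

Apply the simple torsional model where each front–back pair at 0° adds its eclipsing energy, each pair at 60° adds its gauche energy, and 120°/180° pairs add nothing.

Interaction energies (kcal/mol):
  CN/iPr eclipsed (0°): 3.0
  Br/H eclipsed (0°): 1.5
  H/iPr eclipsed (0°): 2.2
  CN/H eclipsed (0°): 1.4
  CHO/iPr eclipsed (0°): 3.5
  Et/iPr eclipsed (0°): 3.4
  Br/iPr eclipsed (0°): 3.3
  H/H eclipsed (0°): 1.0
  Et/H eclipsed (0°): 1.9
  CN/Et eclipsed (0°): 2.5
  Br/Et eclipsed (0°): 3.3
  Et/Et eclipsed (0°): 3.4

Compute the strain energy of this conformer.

This conformer (eclipsed): Et(0°)/Br(0°) eclipsed 3.3; iPr(120°)/H(120°) eclipsed 2.2; H(240°)/CN(240°) eclipsed 1.4 → 6.9 kcal/mol.

6.9 kcal/mol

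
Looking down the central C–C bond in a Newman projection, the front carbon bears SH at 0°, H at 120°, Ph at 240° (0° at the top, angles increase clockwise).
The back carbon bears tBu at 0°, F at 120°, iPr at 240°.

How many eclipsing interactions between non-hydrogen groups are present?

2

Non-H eclipsing pairs: SH(0°)/tBu(0°); Ph(240°)/iPr(240°) — 2 interactions.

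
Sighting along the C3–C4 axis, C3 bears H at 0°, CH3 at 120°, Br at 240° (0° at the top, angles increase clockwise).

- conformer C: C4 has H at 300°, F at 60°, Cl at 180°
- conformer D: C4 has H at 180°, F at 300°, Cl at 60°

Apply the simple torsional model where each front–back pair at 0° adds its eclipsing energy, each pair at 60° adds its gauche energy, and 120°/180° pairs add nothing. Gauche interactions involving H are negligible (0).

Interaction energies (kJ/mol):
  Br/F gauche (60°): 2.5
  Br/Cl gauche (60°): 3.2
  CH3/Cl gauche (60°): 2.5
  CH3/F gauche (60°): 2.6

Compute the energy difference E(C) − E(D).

+3.3 kJ/mol

C (staggered): CH3(120°)/F(60°) gauche 2.6; CH3(120°)/Cl(180°) gauche 2.5; Br(240°)/Cl(180°) gauche 3.2 → 8.3 kJ/mol.
D (staggered): CH3(120°)/Cl(60°) gauche 2.5; Br(240°)/F(300°) gauche 2.5 → 5.0 kJ/mol.
E(C) − E(D) = 8.3 − 5.0 = +3.3 kJ/mol.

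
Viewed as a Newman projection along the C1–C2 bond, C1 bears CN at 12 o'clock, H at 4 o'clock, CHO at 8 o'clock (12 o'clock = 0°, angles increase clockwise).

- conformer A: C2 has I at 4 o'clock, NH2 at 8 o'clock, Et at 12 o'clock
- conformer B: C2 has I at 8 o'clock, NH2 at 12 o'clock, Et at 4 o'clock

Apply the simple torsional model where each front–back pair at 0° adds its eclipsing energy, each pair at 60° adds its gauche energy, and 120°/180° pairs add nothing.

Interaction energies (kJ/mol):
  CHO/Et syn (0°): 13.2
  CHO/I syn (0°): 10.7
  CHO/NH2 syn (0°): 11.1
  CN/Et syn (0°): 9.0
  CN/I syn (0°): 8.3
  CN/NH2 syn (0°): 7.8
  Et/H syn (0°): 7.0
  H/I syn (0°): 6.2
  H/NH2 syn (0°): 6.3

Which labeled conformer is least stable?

A

A (eclipsed): CN–Et eclipsed, H–I eclipsed, CHO–NH2 eclipsed; 9.0 + 6.2 + 11.1 = 26.3 kJ/mol.
B (eclipsed): CN–NH2 eclipsed, H–Et eclipsed, CHO–I eclipsed; 7.8 + 7.0 + 10.7 = 25.5 kJ/mol.
A has the highest total (26.3 kJ/mol).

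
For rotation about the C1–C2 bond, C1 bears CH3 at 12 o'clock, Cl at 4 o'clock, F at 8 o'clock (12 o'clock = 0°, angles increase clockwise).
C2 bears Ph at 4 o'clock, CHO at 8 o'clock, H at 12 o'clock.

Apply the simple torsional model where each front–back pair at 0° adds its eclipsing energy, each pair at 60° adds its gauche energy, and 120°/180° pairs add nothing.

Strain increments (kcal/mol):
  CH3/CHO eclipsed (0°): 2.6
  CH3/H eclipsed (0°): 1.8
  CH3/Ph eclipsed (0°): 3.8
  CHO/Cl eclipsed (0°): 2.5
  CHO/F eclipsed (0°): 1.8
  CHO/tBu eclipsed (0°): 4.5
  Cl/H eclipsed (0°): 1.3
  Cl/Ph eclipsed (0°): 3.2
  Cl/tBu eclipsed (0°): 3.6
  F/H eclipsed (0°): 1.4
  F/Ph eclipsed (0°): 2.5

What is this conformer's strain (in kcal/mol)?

This conformer (eclipsed): CH3–H eclipsed, Cl–Ph eclipsed, F–CHO eclipsed; 1.8 + 3.2 + 1.8 = 6.8 kcal/mol.

6.8 kcal/mol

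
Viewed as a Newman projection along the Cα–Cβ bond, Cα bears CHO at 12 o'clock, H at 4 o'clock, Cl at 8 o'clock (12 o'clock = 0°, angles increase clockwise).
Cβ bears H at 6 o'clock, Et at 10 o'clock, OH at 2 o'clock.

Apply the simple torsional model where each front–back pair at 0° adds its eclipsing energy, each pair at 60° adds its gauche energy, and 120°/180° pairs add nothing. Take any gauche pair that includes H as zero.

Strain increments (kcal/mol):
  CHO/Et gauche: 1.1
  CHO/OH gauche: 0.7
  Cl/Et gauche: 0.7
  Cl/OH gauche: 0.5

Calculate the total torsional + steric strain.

2.5 kcal/mol

This conformer (staggered): CHO–Et gauche, CHO–OH gauche, Cl–Et gauche; 1.1 + 0.7 + 0.7 = 2.5 kcal/mol.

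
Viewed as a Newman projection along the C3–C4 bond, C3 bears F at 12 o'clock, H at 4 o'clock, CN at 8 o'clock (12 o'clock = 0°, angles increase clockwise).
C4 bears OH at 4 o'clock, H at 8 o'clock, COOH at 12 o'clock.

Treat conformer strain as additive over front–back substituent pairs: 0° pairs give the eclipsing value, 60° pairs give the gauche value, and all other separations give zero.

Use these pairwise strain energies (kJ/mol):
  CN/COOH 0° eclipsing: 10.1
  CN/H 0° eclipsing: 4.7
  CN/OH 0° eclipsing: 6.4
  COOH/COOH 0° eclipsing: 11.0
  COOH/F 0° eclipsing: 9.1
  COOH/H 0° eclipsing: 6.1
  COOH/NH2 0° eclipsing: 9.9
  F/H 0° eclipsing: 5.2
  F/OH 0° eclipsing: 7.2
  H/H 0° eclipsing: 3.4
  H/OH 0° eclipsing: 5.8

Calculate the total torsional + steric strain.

19.6 kJ/mol

This conformer (eclipsed): F(0°)/COOH(0°) eclipsed 9.1; H(120°)/OH(120°) eclipsed 5.8; CN(240°)/H(240°) eclipsed 4.7 → 19.6 kJ/mol.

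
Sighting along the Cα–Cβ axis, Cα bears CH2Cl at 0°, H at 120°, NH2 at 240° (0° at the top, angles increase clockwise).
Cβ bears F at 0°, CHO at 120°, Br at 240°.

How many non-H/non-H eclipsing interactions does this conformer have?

2

Non-H eclipsing pairs: CH2Cl(0°)/F(0°); NH2(240°)/Br(240°) — 2 interactions.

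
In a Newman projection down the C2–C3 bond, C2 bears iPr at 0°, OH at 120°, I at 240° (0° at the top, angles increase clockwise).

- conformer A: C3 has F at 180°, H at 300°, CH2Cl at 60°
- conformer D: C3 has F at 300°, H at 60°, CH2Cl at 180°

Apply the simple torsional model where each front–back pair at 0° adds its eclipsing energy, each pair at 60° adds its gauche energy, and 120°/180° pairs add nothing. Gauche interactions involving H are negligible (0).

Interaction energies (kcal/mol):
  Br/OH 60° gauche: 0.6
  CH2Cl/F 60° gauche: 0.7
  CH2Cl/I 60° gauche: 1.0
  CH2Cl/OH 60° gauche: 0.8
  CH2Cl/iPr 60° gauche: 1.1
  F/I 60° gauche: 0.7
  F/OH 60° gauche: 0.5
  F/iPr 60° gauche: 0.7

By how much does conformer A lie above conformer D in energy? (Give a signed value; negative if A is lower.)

-0.1 kcal/mol

A (staggered): iPr–CH2Cl gauche, OH–F gauche, OH–CH2Cl gauche, I–F gauche; 1.1 + 0.5 + 0.8 + 0.7 = 3.1 kcal/mol.
D (staggered): iPr–F gauche, OH–CH2Cl gauche, I–F gauche, I–CH2Cl gauche; 0.7 + 0.8 + 0.7 + 1.0 = 3.2 kcal/mol.
E(A) − E(D) = 3.1 − 3.2 = -0.1 kcal/mol.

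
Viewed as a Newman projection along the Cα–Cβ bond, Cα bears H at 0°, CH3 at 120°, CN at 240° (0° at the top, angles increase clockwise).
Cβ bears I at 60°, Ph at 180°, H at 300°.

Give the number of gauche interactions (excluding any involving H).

3

Non-H gauche pairs: CH3(120°)/I(60°); CH3(120°)/Ph(180°); CN(240°)/Ph(180°) — 3 interactions.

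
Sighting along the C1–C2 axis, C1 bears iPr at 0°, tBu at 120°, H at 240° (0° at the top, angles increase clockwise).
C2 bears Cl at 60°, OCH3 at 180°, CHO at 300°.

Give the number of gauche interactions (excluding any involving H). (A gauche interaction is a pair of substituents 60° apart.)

4

Non-H gauche pairs: iPr(0°)/Cl(60°); iPr(0°)/CHO(300°); tBu(120°)/Cl(60°); tBu(120°)/OCH3(180°) — 4 interactions.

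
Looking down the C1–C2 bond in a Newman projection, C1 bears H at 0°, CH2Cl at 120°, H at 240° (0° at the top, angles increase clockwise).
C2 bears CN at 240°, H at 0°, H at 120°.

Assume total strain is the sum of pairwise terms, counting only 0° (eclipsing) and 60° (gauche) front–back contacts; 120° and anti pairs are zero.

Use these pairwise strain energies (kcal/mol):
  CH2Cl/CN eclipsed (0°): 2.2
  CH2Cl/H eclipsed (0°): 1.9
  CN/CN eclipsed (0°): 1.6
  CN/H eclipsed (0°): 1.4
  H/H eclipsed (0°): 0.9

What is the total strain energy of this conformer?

4.2 kcal/mol

This conformer (eclipsed): H(0°)/H(0°) eclipsed 0.9; CH2Cl(120°)/H(120°) eclipsed 1.9; H(240°)/CN(240°) eclipsed 1.4 → 4.2 kcal/mol.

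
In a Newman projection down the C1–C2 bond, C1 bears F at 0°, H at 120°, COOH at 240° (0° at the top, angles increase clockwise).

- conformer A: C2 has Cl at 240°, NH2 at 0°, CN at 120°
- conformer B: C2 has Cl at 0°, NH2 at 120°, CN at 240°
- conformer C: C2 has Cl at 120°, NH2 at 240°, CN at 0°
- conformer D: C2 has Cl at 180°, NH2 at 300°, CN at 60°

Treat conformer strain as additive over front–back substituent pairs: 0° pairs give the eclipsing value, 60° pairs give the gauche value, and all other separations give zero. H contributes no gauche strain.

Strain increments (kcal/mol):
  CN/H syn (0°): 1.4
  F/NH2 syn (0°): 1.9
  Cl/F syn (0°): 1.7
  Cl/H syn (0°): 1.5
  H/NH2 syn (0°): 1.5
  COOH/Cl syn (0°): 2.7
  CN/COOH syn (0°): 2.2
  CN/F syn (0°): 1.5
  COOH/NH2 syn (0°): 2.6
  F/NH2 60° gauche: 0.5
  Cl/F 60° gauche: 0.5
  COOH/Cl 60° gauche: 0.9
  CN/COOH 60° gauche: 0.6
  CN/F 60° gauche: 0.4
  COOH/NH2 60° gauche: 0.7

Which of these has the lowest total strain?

D

A is eclipsed. F at 0° is eclipsed with NH2 at 0° (1.9); H at 120° is eclipsed with CN at 120° (1.4); COOH at 240° is eclipsed with Cl at 240° (2.7). Total 6.0 kcal/mol.
B is eclipsed. F at 0° is eclipsed with Cl at 0° (1.7); H at 120° is eclipsed with NH2 at 120° (1.5); COOH at 240° is eclipsed with CN at 240° (2.2). Total 5.4 kcal/mol.
C is eclipsed. F at 0° is eclipsed with CN at 0° (1.5); H at 120° is eclipsed with Cl at 120° (1.5); COOH at 240° is eclipsed with NH2 at 240° (2.6). Total 5.6 kcal/mol.
D is staggered. F at 0° is gauche with NH2 at 300° (0.5); F at 0° is gauche with CN at 60° (0.4); COOH at 240° is gauche with Cl at 180° (0.9); COOH at 240° is gauche with NH2 at 300° (0.7). Total 2.5 kcal/mol.
D has the lowest total (2.5 kcal/mol).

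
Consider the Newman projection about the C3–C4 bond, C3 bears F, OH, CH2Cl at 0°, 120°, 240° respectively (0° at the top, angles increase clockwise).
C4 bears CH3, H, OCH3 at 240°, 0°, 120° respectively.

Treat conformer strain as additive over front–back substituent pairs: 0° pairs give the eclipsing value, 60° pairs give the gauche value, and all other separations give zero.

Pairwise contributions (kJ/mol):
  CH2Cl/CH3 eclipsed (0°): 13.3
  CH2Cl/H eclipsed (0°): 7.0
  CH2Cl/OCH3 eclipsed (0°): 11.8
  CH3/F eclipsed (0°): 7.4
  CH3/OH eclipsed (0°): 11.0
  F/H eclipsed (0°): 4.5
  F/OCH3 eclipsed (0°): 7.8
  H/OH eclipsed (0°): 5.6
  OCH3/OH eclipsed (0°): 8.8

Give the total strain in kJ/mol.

This conformer (eclipsed): F(0°)/H(0°) eclipsed 4.5; OH(120°)/OCH3(120°) eclipsed 8.8; CH2Cl(240°)/CH3(240°) eclipsed 13.3 → 26.6 kJ/mol.

26.6 kJ/mol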